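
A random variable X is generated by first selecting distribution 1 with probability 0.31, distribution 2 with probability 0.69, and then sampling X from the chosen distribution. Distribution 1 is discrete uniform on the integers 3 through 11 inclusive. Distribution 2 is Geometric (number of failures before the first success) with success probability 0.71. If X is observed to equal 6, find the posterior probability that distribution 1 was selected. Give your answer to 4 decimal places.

0.9916

Likelihoods P(X=6 | ·): 1: 0.111111; 2: 0.000422325.
Posterior ∝ prior × likelihood. Numerator for 1: 0.31·0.111111 = 0.0344444.
Normalizing constant: 0.31·0.111111 + 0.69·0.000422325 = 0.0347358.
P(1 | observation) = 0.0344444 / 0.0347358 = 0.991611.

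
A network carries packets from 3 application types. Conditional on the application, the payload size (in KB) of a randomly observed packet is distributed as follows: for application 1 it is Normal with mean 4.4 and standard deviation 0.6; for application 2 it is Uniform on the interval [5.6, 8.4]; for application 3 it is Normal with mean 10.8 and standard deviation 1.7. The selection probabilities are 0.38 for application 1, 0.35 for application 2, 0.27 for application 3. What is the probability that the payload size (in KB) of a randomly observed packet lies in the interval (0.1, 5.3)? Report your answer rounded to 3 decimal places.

0.355

Conditional on each application, P(0.1 < X < 5.3): 1: 0.933193; 2: 0; 3: 0.000607587.
By total probability, P(0.1 < X < 5.3) = 0.38·0.933193 + 0.35·0 + 0.27·0.000607587 = 0.354777.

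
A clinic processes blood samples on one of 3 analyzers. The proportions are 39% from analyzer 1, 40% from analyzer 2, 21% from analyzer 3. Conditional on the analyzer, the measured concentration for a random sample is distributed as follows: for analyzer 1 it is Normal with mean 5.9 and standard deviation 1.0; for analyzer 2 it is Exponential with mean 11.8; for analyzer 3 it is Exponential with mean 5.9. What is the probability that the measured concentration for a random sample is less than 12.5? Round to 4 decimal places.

0.8361

Conditional on each analyzer, P(X < 12.5): 1: 1; 2: 0.653309; 3: 0.879806.
By total probability, P(X < 12.5) = 0.39·1 + 0.4·0.653309 + 0.21·0.879806 = 0.836083.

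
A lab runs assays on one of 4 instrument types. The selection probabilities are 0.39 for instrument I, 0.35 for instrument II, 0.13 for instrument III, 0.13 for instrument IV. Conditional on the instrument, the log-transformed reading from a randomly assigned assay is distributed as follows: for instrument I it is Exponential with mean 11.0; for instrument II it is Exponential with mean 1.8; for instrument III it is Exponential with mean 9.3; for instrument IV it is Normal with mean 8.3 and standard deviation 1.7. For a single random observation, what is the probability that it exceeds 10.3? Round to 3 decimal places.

Conditional on each instrument, P(X > 10.3): I: 0.392051; II: 0.00327243; III: 0.330375; IV: 0.119703.
By total probability, P(X > 10.3) = 0.39·0.392051 + 0.35·0.00327243 + 0.13·0.330375 + 0.13·0.119703 = 0.212555.

0.213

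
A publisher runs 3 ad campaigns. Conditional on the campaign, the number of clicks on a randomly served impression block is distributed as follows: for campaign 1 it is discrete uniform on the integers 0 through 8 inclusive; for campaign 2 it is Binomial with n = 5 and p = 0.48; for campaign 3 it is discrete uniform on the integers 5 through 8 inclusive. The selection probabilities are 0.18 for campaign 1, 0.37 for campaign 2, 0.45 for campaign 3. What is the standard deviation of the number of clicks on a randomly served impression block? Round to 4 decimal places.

Per component, 1: μ=4, E[X²]=22.6667; 2: μ=2.4, E[X²]=7.008; 3: μ=6.5, E[X²]=43.5.
E[X] = 0.18·4 + 0.37·2.4 + 0.45·6.5 = 4.533.
E[X²] = 0.18·22.6667 + 0.37·7.008 + 0.45·43.5 = 26.248.
Var(X) = E[X²] − (E[X])² = 26.248 − 20.5481 = 5.69987.
SD(X) = √5.69987 = 2.38744.

2.3874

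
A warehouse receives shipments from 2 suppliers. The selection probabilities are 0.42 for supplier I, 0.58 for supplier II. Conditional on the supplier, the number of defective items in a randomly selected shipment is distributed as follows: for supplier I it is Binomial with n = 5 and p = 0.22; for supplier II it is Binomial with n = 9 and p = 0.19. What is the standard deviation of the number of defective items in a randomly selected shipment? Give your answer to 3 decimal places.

1.120

Per component, I: μ=1.1, E[X²]=2.068; II: μ=1.71, E[X²]=4.3092.
E[X] = 0.42·1.1 + 0.58·1.71 = 1.4538.
E[X²] = 0.42·2.068 + 0.58·4.3092 = 3.3679.
Var(X) = E[X²] − (E[X])² = 3.3679 − 2.11353 = 1.25436.
SD(X) = √1.25436 = 1.11998.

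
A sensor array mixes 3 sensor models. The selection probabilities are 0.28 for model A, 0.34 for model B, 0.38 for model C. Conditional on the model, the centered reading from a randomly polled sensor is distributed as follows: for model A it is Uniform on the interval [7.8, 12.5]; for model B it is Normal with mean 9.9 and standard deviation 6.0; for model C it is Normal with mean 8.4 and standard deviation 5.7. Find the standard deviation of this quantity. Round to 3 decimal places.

Per component, A: μ=10.15, E[X²]=104.863; B: μ=9.9, E[X²]=134.01; C: μ=8.4, E[X²]=103.05.
E[X] = 0.28·10.15 + 0.34·9.9 + 0.38·8.4 = 9.4.
E[X²] = 0.28·104.863 + 0.34·134.01 + 0.38·103.05 = 114.084.
Var(X) = E[X²] − (E[X])² = 114.084 − 88.36 = 25.7241.
SD(X) = √25.7241 = 5.0719.

5.072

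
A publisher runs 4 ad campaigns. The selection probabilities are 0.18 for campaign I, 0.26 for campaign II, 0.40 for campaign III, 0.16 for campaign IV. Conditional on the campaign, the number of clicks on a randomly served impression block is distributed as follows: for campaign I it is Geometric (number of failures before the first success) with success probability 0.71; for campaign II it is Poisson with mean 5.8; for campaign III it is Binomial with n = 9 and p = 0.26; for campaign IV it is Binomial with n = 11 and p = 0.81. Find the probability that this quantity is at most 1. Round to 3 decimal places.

Conditional on each campaign, P(X ≤ 1): I: 0.9159; II: 0.0205874; III: 0.276952; IV: 5.57927e-07.
By total probability, P(X ≤ 1) = 0.18·0.9159 + 0.26·0.0205874 + 0.4·0.276952 + 0.16·5.57927e-07 = 0.280996.

0.281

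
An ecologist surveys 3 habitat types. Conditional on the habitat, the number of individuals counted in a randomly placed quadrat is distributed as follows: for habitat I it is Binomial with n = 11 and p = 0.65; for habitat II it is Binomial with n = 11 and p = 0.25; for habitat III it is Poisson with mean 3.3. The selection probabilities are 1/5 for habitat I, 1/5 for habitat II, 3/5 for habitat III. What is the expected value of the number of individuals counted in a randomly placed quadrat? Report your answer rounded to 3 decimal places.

Component means — I: 7.15; II: 2.75; III: 3.3.
E[X] = 0.2·7.15 + 0.2·2.75 + 0.6·3.3 = 3.96.

3.960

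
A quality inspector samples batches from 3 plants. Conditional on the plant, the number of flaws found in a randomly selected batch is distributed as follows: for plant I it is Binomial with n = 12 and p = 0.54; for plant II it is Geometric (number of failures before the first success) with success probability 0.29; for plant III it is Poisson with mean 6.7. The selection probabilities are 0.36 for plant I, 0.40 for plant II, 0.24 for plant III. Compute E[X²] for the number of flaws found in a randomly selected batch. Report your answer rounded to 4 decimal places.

34.3458

For each component E[X²] = Var + (mean)², giving I: 44.9712; II: 14.4364; III: 51.59.
Overall E[X²] = 0.36·44.9712 + 0.4·14.4364 + 0.24·51.59 = 34.3458.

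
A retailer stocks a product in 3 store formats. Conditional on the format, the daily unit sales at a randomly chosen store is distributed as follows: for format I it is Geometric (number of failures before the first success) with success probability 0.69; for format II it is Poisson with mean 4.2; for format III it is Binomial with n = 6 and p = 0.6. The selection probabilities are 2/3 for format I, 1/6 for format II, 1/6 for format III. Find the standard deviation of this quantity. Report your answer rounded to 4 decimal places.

2.0125

Per component, I: μ=0.449275, E[X²]=0.852972; II: μ=4.2, E[X²]=21.84; III: μ=3.6, E[X²]=14.4.
E[X] = 0.666667·0.449275 + 0.166667·4.2 + 0.166667·3.6 = 1.59952.
E[X²] = 0.666667·0.852972 + 0.166667·21.84 + 0.166667·14.4 = 6.60865.
Var(X) = E[X²] − (E[X])² = 6.60865 − 2.55845 = 4.05019.
SD(X) = √4.05019 = 2.01251.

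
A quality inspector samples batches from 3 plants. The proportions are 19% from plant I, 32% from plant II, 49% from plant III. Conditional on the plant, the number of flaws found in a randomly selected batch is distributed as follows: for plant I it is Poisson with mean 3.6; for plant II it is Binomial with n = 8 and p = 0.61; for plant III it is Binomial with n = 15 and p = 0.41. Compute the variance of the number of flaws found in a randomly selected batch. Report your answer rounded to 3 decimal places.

4.029

Per component, I: μ=3.6, E[X²]=16.56; II: μ=4.88, E[X²]=25.7176; III: μ=6.15, E[X²]=41.451.
E[X] = 0.19·3.6 + 0.32·4.88 + 0.49·6.15 = 5.2591.
E[X²] = 0.19·16.56 + 0.32·25.7176 + 0.49·41.451 = 31.687.
Var(X) = E[X²] − (E[X])² = 31.687 − 27.6581 = 4.02889.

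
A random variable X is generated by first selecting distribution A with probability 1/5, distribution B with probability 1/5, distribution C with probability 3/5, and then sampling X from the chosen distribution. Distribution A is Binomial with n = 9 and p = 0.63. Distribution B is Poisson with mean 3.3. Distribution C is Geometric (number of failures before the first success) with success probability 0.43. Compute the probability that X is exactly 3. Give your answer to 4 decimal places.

0.1027

Conditional on each component, P(X = 3): A: 0.0538904; B: 0.220912; C: 0.079633.
By total probability, P(X = 3) = 0.2·0.0538904 + 0.2·0.220912 + 0.6·0.079633 = 0.10274.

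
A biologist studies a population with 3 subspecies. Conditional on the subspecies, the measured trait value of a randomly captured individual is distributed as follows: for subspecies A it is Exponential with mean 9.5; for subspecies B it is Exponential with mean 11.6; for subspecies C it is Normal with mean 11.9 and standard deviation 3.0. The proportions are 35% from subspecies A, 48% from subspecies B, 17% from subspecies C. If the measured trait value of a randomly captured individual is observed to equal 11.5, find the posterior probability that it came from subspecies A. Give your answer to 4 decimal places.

0.2253

Likelihoods f(11.5 | ·): A: 0.0313727; B: 0.0319883; C: 0.131804.
Posterior ∝ prior × likelihood. Numerator for A: 0.35·0.0313727 = 0.0109804.
Normalizing constant: 0.35·0.0313727 + 0.48·0.0319883 + 0.17·0.131804 = 0.0487415.
P(A | observation) = 0.0109804 / 0.0487415 = 0.225279.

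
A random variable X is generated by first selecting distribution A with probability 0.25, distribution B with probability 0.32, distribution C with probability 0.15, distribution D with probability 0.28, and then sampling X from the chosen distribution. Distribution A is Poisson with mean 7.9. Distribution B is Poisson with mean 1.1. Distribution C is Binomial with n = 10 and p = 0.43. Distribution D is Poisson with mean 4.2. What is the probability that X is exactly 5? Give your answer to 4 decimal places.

0.1044

Conditional on each component, P(X = 5): A: 0.0950666; B: 0.00446744; C: 0.222904; D: 0.163316.
By total probability, P(X = 5) = 0.25·0.0950666 + 0.32·0.00446744 + 0.15·0.222904 + 0.28·0.163316 = 0.10436.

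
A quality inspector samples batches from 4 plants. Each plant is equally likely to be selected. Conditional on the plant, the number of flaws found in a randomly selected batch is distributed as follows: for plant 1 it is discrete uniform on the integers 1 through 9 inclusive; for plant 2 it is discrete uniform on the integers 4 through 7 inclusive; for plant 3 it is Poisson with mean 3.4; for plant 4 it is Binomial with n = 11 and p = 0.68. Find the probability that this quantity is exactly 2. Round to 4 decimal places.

Conditional on each plant, P(X = 2): 1: 0.111111; 2: 0; 3: 0.192898; 4: 0.000894809.
By total probability, P(X = 2) = 0.25·0.111111 + 0.25·0 + 0.25·0.192898 + 0.25·0.000894809 = 0.0762259.

0.0762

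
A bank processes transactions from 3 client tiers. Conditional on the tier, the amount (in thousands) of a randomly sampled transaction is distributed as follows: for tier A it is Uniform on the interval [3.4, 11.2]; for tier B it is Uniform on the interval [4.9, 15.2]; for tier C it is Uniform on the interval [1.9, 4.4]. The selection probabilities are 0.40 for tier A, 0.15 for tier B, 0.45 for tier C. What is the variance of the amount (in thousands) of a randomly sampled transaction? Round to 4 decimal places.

10.3560

Per component, A: μ=7.3, E[X²]=58.36; B: μ=10.05, E[X²]=109.843; C: μ=3.15, E[X²]=10.4433.
E[X] = 0.4·7.3 + 0.15·10.05 + 0.45·3.15 = 5.845.
E[X²] = 0.4·58.36 + 0.15·109.843 + 0.45·10.4433 = 44.52.
Var(X) = E[X²] − (E[X])² = 44.52 − 34.164 = 10.356.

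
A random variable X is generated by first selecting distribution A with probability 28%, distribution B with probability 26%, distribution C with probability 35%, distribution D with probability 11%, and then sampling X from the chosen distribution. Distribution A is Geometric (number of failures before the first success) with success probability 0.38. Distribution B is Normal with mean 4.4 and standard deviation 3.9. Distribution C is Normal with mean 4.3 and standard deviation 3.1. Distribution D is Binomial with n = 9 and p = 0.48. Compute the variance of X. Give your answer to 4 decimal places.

10.2469

Per component, A: μ=1.63158, E[X²]=6.95568; B: μ=4.4, E[X²]=34.57; C: μ=4.3, E[X²]=28.1; D: μ=4.32, E[X²]=20.9088.
E[X] = 0.28·1.63158 + 0.26·4.4 + 0.35·4.3 + 0.11·4.32 = 3.58104.
E[X²] = 0.28·6.95568 + 0.26·34.57 + 0.35·28.1 + 0.11·20.9088 = 23.0708.
Var(X) = E[X²] − (E[X])² = 23.0708 − 12.8239 = 10.2469.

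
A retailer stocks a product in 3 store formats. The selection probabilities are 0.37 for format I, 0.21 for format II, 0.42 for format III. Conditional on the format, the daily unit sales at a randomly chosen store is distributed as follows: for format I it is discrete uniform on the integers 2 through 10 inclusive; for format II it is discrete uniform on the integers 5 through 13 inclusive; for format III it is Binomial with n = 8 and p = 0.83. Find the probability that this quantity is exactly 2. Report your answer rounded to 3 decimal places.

0.041

Conditional on each format, P(X = 2): I: 0.111111; II: 0; III: 0.000465594.
By total probability, P(X = 2) = 0.37·0.111111 + 0.21·0 + 0.42·0.000465594 = 0.0413067.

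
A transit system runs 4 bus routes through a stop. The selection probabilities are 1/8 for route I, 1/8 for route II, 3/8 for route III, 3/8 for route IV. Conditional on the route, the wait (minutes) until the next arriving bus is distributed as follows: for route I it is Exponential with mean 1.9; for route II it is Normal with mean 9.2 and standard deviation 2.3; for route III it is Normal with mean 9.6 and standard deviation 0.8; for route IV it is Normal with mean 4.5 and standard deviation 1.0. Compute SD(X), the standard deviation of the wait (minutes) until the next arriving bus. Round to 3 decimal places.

Per component, I: μ=1.9, E[X²]=7.22; II: μ=9.2, E[X²]=89.93; III: μ=9.6, E[X²]=92.8; IV: μ=4.5, E[X²]=21.25.
E[X] = 0.125·1.9 + 0.125·9.2 + 0.375·9.6 + 0.375·4.5 = 6.675.
E[X²] = 0.125·7.22 + 0.125·89.93 + 0.375·92.8 + 0.375·21.25 = 54.9125.
Var(X) = E[X²] − (E[X])² = 54.9125 − 44.5556 = 10.3569.
SD(X) = √10.3569 = 3.21821.

3.218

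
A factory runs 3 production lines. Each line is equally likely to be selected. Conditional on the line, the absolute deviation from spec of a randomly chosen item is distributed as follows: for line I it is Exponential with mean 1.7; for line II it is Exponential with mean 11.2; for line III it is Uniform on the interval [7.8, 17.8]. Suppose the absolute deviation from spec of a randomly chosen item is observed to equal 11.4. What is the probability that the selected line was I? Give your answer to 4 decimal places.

Likelihoods f(11.4 | ·): I: 0.000719819; II: 0.032265; III: 0.1.
Posterior ∝ prior × likelihood. Numerator for I: 0.333333·0.000719819 = 0.00023994.
Normalizing constant: 0.333333·0.000719819 + 0.333333·0.032265 + 0.333333·0.1 = 0.0443283.
P(I | observation) = 0.00023994 / 0.0443283 = 0.00541279.

0.0054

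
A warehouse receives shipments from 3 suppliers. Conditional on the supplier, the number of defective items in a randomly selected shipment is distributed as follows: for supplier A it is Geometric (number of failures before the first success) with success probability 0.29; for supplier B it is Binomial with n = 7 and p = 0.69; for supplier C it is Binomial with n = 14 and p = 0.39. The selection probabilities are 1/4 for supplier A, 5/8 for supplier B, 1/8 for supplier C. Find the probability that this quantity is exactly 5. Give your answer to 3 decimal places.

0.237

Conditional on each supplier, P(X = 5): A: 0.0523227; B: 0.315637; C: 0.21123.
By total probability, P(X = 5) = 0.25·0.0523227 + 0.625·0.315637 + 0.125·0.21123 = 0.236758.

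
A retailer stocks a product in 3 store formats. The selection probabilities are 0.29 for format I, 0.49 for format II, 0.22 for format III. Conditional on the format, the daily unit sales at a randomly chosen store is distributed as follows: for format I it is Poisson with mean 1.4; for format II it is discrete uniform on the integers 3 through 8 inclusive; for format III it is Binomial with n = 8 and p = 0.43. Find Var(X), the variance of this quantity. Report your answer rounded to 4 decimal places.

5.3782

Per component, I: μ=1.4, E[X²]=3.36; II: μ=5.5, E[X²]=33.1667; III: μ=3.44, E[X²]=13.7944.
E[X] = 0.29·1.4 + 0.49·5.5 + 0.22·3.44 = 3.8578.
E[X²] = 0.29·3.36 + 0.49·33.1667 + 0.22·13.7944 = 20.2608.
Var(X) = E[X²] − (E[X])² = 20.2608 − 14.8826 = 5.37821.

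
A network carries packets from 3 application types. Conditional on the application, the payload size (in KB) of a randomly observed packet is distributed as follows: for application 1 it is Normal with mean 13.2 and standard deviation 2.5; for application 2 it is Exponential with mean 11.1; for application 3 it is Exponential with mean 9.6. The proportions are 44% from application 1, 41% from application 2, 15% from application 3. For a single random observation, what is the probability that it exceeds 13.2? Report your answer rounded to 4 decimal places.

0.3828

Conditional on each application, P(X > 13.2): 1: 0.5; 2: 0.304468; 3: 0.25284.
By total probability, P(X > 13.2) = 0.44·0.5 + 0.41·0.304468 + 0.15·0.25284 = 0.382758.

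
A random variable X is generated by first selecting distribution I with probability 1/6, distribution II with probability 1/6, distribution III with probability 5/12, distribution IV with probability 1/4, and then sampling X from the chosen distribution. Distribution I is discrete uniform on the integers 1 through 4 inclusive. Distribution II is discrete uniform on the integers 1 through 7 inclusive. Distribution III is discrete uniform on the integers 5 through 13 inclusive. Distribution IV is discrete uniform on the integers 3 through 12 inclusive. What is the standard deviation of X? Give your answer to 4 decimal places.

Per component, I: μ=2.5, E[X²]=7.5; II: μ=4, E[X²]=20; III: μ=9, E[X²]=87.6667; IV: μ=7.5, E[X²]=64.5.
E[X] = 0.166667·2.5 + 0.166667·4 + 0.416667·9 + 0.25·7.5 = 6.70833.
E[X²] = 0.166667·7.5 + 0.166667·20 + 0.416667·87.6667 + 0.25·64.5 = 57.2361.
Var(X) = E[X²] − (E[X])² = 57.2361 − 45.0017 = 12.2344.
SD(X) = √12.2344 = 3.49777.

3.4978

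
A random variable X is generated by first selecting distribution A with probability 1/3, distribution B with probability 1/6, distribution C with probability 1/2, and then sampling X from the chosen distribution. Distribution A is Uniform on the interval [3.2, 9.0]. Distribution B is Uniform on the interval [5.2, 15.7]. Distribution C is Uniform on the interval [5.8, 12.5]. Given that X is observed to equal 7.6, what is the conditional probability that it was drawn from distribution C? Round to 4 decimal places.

0.5043

Likelihoods f(7.6 | ·): A: 0.172414; B: 0.0952381; C: 0.149254.
Posterior ∝ prior × likelihood. Numerator for C: 0.5·0.149254 = 0.0746269.
Normalizing constant: 0.333333·0.172414 + 0.166667·0.0952381 + 0.5·0.149254 = 0.147971.
P(C | observation) = 0.0746269 / 0.147971 = 0.504334.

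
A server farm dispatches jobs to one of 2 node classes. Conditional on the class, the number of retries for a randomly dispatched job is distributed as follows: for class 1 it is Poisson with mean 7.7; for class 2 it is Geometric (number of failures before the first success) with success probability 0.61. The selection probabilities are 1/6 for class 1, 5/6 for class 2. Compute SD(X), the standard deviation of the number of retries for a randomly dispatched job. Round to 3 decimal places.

3.013

Per component, 1: μ=7.7, E[X²]=66.99; 2: μ=0.639344, E[X²]=1.45687.
E[X] = 0.166667·7.7 + 0.833333·0.639344 = 1.81612.
E[X²] = 0.166667·66.99 + 0.833333·1.45687 = 12.3791.
Var(X) = E[X²] − (E[X])² = 12.3791 − 3.29829 = 9.08076.
SD(X) = √9.08076 = 3.01343.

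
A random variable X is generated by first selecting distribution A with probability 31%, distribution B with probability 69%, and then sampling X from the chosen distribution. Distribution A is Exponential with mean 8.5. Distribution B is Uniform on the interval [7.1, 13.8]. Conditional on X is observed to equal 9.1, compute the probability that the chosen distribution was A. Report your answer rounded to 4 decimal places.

Likelihoods f(9.1 | ·): A: 0.0403302; B: 0.149254.
Posterior ∝ prior × likelihood. Numerator for A: 0.31·0.0403302 = 0.0125024.
Normalizing constant: 0.31·0.0403302 + 0.69·0.149254 = 0.115487.
P(A | observation) = 0.0125024 / 0.115487 = 0.108257.

0.1083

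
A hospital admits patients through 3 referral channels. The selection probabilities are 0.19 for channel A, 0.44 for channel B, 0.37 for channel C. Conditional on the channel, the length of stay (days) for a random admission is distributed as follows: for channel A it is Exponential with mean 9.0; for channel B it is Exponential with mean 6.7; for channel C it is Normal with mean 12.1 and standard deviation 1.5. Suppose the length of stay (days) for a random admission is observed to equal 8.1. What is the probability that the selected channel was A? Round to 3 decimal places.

0.277

Likelihoods f(8.1 | ·): A: 0.0451744; B: 0.0445536; C: 0.00759732.
Posterior ∝ prior × likelihood. Numerator for A: 0.19·0.0451744 = 0.00858314.
Normalizing constant: 0.19·0.0451744 + 0.44·0.0445536 + 0.37·0.00759732 = 0.0309977.
P(A | observation) = 0.00858314 / 0.0309977 = 0.276896.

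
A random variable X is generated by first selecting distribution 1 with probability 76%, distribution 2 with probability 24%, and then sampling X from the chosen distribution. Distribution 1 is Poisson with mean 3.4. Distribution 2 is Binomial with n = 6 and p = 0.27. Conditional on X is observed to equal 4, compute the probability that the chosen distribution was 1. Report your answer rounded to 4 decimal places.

Likelihoods P(X=4 | ·): 1: 0.185825; 2: 0.0424807.
Posterior ∝ prior × likelihood. Numerator for 1: 0.76·0.185825 = 0.141227.
Normalizing constant: 0.76·0.185825 + 0.24·0.0424807 = 0.151422.
P(1 | observation) = 0.141227 / 0.151422 = 0.932669.

0.9327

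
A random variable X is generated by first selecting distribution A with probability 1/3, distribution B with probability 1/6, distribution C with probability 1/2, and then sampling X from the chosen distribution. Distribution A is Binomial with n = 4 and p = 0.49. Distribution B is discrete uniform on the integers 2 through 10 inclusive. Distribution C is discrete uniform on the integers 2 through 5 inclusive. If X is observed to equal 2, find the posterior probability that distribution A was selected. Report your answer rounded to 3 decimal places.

0.465

Likelihoods P(X=2 | ·): A: 0.3747; B: 0.111111; C: 0.25.
Posterior ∝ prior × likelihood. Numerator for A: 0.333333·0.3747 = 0.1249.
Normalizing constant: 0.333333·0.3747 + 0.166667·0.111111 + 0.5·0.25 = 0.268419.
P(A | observation) = 0.1249 / 0.268419 = 0.465318.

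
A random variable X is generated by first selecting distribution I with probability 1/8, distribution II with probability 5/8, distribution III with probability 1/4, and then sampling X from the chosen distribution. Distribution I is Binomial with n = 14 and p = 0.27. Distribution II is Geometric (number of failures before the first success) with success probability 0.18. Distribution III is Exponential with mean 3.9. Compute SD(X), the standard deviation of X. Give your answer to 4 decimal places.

Per component, I: μ=3.78, E[X²]=17.0478; II: μ=4.55556, E[X²]=46.0617; III: μ=3.9, E[X²]=30.42.
E[X] = 0.125·3.78 + 0.625·4.55556 + 0.25·3.9 = 4.29472.
E[X²] = 0.125·17.0478 + 0.625·46.0617 + 0.25·30.42 = 38.5246.
Var(X) = E[X²] − (E[X])² = 38.5246 − 18.4446 = 20.0799.
SD(X) = √20.0799 = 4.48106.

4.4811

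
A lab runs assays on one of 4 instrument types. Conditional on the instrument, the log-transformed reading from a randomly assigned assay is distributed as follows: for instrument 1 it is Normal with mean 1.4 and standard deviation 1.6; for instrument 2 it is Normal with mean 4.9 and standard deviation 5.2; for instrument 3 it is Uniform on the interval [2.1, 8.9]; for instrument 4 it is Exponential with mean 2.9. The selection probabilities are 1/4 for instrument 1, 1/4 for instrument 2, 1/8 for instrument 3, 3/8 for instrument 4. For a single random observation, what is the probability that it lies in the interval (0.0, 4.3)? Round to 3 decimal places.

Conditional on each instrument, P(0.0 < X < 4.3): 1: 0.774259; 2: 0.281053; 3: 0.323529; 4: 0.772989.
By total probability, P(0.0 < X < 4.3) = 0.25·0.774259 + 0.25·0.281053 + 0.125·0.323529 + 0.375·0.772989 = 0.59414.

0.594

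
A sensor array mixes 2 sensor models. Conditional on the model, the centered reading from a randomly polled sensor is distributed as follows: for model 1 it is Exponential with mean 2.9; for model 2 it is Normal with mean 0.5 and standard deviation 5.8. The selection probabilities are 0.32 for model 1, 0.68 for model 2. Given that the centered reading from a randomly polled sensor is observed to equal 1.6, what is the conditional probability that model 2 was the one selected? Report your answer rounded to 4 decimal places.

Likelihoods f(1.6 | ·): 1: 0.198605; 2: 0.0675572.
Posterior ∝ prior × likelihood. Numerator for 2: 0.68·0.0675572 = 0.0459389.
Normalizing constant: 0.32·0.198605 + 0.68·0.0675572 = 0.109493.
P(2 | observation) = 0.0459389 / 0.109493 = 0.419561.

0.4196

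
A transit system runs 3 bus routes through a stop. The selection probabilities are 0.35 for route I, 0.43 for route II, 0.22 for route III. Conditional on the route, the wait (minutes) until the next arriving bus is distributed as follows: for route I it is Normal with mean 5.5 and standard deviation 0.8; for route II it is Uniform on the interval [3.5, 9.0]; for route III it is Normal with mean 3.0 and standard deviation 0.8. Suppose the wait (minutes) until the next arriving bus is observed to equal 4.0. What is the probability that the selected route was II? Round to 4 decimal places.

Likelihoods f(4.0 | ·): I: 0.0859828; II: 0.181818; III: 0.228311.
Posterior ∝ prior × likelihood. Numerator for II: 0.43·0.181818 = 0.0781818.
Normalizing constant: 0.35·0.0859828 + 0.43·0.181818 + 0.22·0.228311 = 0.158504.
P(II | observation) = 0.0781818 / 0.158504 = 0.493247.

0.4932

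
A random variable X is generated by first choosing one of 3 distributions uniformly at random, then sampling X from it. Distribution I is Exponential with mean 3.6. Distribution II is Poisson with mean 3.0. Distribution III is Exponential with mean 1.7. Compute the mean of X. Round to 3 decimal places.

Component means — I: 3.6; II: 3; III: 1.7.
E[X] = 0.333333·3.6 + 0.333333·3 + 0.333333·1.7 = 2.76667.

2.767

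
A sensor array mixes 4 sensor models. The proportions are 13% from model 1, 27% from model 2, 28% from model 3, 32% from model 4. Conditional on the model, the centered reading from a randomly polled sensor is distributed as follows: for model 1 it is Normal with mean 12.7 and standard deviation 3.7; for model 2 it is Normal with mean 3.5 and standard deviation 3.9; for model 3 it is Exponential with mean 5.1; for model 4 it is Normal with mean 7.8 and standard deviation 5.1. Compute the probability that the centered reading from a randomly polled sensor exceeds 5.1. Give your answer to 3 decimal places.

Conditional on each model, P(X > 5.1): 1: 0.980015; 2: 0.340809; 3: 0.367879; 4: 0.70174.
By total probability, P(X > 5.1) = 0.13·0.980015 + 0.27·0.340809 + 0.28·0.367879 + 0.32·0.70174 = 0.546983.

0.547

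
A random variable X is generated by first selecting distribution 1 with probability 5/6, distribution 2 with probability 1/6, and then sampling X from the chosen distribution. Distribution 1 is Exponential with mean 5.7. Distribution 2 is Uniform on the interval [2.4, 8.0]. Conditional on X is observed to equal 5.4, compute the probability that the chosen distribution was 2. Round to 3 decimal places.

Likelihoods f(5.4 | ·): 1: 0.0680281; 2: 0.178571.
Posterior ∝ prior × likelihood. Numerator for 2: 0.166667·0.178571 = 0.0297619.
Normalizing constant: 0.833333·0.0680281 + 0.166667·0.178571 = 0.086452.
P(2 | observation) = 0.0297619 / 0.086452 = 0.344259.

0.344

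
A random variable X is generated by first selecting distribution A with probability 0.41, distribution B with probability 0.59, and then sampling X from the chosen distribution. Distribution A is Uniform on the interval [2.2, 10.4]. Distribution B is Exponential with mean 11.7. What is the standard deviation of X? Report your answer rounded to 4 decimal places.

9.4930

Per component, A: μ=6.3, E[X²]=45.2933; B: μ=11.7, E[X²]=273.78.
E[X] = 0.41·6.3 + 0.59·11.7 = 9.486.
E[X²] = 0.41·45.2933 + 0.59·273.78 = 180.1.
Var(X) = E[X²] − (E[X])² = 180.1 − 89.9842 = 90.1163.
SD(X) = √90.1163 = 9.49296.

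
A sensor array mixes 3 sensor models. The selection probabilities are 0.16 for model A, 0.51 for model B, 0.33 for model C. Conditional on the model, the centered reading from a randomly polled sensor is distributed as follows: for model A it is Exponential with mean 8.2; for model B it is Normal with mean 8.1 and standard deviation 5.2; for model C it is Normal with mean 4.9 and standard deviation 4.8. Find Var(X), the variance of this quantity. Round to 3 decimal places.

Per component, A: μ=8.2, E[X²]=134.48; B: μ=8.1, E[X²]=92.65; C: μ=4.9, E[X²]=47.05.
E[X] = 0.16·8.2 + 0.51·8.1 + 0.33·4.9 = 7.06.
E[X²] = 0.16·134.48 + 0.51·92.65 + 0.33·47.05 = 84.2948.
Var(X) = E[X²] − (E[X])² = 84.2948 − 49.8436 = 34.4512.

34.451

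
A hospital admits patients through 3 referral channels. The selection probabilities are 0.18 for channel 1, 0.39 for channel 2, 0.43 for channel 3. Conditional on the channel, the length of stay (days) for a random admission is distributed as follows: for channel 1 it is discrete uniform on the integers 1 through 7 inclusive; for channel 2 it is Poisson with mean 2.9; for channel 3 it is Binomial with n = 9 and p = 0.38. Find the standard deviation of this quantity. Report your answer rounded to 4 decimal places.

Per component, 1: μ=4, E[X²]=20; 2: μ=2.9, E[X²]=11.31; 3: μ=3.42, E[X²]=13.8168.
E[X] = 0.18·4 + 0.39·2.9 + 0.43·3.42 = 3.3216.
E[X²] = 0.18·20 + 0.39·11.31 + 0.43·13.8168 = 13.9521.
Var(X) = E[X²] − (E[X])² = 13.9521 − 11.033 = 2.9191.
SD(X) = √2.9191 = 1.70854.

1.7085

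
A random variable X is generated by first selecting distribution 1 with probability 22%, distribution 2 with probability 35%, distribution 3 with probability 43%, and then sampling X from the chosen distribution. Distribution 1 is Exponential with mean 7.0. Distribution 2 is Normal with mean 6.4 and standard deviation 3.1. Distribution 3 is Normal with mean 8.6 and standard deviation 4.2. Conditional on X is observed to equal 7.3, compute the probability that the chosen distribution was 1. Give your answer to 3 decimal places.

Likelihoods f(7.3 | ·): 1: 0.0503495; 2: 0.12338; 3: 0.0905434.
Posterior ∝ prior × likelihood. Numerator for 1: 0.22·0.0503495 = 0.0110769.
Normalizing constant: 0.22·0.0503495 + 0.35·0.12338 + 0.43·0.0905434 = 0.0931936.
P(1 | observation) = 0.0110769 / 0.0931936 = 0.118859.

0.119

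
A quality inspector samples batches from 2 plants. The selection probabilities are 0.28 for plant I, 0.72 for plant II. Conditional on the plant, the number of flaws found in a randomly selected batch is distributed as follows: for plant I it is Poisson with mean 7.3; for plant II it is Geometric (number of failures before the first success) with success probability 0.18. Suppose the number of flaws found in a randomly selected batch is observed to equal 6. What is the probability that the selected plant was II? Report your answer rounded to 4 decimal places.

0.4977

Likelihoods P(X=6 | ·): I: 0.141989; II: 0.0547212.
Posterior ∝ prior × likelihood. Numerator for II: 0.72·0.0547212 = 0.0393993.
Normalizing constant: 0.28·0.141989 + 0.72·0.0547212 = 0.0791562.
P(II | observation) = 0.0393993 / 0.0791562 = 0.497741.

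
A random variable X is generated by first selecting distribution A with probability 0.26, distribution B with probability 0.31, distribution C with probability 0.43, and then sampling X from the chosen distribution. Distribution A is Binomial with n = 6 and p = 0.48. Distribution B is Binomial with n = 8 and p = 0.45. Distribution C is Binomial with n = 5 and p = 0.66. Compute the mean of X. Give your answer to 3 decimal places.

3.284

Component means — A: 2.88; B: 3.6; C: 3.3.
E[X] = 0.26·2.88 + 0.31·3.6 + 0.43·3.3 = 3.2838.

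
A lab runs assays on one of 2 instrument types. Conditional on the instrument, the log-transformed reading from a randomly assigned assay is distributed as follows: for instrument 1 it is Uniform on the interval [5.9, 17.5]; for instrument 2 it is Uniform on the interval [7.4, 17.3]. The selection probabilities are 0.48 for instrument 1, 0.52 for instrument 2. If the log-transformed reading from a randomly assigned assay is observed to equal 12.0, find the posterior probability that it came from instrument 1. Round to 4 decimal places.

Likelihoods f(12.0 | ·): 1: 0.0862069; 2: 0.10101.
Posterior ∝ prior × likelihood. Numerator for 1: 0.48·0.0862069 = 0.0413793.
Normalizing constant: 0.48·0.0862069 + 0.52·0.10101 = 0.0939046.
P(1 | observation) = 0.0413793 / 0.0939046 = 0.440653.

0.4407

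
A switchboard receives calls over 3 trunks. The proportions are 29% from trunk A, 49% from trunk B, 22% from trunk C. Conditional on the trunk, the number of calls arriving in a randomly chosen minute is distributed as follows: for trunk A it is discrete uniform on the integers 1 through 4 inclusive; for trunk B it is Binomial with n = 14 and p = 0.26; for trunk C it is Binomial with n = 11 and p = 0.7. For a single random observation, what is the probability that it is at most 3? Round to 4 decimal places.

Conditional on each trunk, P(X ≤ 3): A: 0.75; B: 0.48638; C: 0.00429089.
By total probability, P(X ≤ 3) = 0.29·0.75 + 0.49·0.48638 + 0.22·0.00429089 = 0.45677.

0.4568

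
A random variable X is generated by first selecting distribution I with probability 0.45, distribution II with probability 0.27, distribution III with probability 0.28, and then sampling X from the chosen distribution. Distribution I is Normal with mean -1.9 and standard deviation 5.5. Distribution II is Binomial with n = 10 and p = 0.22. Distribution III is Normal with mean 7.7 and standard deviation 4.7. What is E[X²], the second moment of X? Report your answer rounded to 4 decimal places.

39.7935

For each component E[X²] = Var + (mean)², giving I: 33.86; II: 6.556; III: 81.38.
Overall E[X²] = 0.45·33.86 + 0.27·6.556 + 0.28·81.38 = 39.7935.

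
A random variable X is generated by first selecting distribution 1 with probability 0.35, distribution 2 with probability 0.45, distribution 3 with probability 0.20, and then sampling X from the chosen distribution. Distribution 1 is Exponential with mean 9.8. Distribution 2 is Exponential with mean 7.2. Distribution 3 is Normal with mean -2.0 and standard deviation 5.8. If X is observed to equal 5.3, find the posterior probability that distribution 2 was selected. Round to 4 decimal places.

0.5255

Likelihoods f(5.3 | ·): 1: 0.0594156; 2: 0.066524; 3: 0.0311525.
Posterior ∝ prior × likelihood. Numerator for 2: 0.45·0.066524 = 0.0299358.
Normalizing constant: 0.35·0.0594156 + 0.45·0.066524 + 0.2·0.0311525 = 0.0569618.
P(2 | observation) = 0.0299358 / 0.0569618 = 0.525542.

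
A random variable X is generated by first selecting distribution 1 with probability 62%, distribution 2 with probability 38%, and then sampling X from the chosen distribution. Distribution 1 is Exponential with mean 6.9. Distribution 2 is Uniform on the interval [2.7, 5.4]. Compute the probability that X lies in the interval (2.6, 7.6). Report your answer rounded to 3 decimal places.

0.599

Conditional on each component, P(2.6 < X < 7.6): 1: 0.353656; 2: 1.
By total probability, P(2.6 < X < 7.6) = 0.62·0.353656 + 0.38·1 = 0.599267.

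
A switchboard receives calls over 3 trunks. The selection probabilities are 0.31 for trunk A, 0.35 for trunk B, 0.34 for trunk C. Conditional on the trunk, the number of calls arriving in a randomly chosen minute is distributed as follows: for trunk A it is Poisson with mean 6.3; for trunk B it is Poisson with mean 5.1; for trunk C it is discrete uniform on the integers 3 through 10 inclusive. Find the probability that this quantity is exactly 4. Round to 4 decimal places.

Conditional on each trunk, P(X = 4): A: 0.12053; B: 0.171857; C: 0.125.
By total probability, P(X = 4) = 0.31·0.12053 + 0.35·0.171857 + 0.34·0.125 = 0.140014.

0.1400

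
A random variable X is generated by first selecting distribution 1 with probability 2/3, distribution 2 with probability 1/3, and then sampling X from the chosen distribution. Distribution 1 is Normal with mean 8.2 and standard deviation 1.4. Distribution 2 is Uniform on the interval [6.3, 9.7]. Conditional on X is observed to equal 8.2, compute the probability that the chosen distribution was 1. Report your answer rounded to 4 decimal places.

0.6596

Likelihoods f(8.2 | ·): 1: 0.284959; 2: 0.294118.
Posterior ∝ prior × likelihood. Numerator for 1: 0.666667·0.284959 = 0.189973.
Normalizing constant: 0.666667·0.284959 + 0.333333·0.294118 = 0.288012.
P(1 | observation) = 0.189973 / 0.288012 = 0.6596.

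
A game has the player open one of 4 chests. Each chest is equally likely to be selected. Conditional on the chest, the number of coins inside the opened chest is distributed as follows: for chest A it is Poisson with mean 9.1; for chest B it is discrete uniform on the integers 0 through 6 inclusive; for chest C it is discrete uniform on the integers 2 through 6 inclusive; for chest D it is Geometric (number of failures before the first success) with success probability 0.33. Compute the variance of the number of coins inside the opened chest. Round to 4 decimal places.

12.7519

Per component, A: μ=9.1, E[X²]=91.91; B: μ=3, E[X²]=13; C: μ=4, E[X²]=18; D: μ=2.0303, E[X²]=10.2746.
E[X] = 0.25·9.1 + 0.25·3 + 0.25·4 + 0.25·2.0303 = 4.53258.
E[X²] = 0.25·91.91 + 0.25·13 + 0.25·18 + 0.25·10.2746 = 33.2961.
Var(X) = E[X²] − (E[X])² = 33.2961 − 20.5442 = 12.7519.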